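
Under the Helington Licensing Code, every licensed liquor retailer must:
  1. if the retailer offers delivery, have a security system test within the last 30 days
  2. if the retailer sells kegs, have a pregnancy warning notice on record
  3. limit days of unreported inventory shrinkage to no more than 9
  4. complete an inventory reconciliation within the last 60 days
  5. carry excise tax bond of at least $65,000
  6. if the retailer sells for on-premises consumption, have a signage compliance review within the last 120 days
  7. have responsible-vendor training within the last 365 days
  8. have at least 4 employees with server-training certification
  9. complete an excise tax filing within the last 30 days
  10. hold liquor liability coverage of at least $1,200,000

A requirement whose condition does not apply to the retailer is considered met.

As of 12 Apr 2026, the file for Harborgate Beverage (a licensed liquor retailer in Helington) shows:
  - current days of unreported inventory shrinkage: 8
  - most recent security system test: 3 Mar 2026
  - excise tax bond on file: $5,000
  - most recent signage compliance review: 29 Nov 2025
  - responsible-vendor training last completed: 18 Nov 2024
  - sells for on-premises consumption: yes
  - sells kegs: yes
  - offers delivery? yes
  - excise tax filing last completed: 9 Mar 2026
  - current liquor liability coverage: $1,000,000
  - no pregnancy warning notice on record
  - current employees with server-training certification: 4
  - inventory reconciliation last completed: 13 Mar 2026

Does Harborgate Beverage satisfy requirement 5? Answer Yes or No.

5. excise tax bond $5,000 < $65,000 → not met

No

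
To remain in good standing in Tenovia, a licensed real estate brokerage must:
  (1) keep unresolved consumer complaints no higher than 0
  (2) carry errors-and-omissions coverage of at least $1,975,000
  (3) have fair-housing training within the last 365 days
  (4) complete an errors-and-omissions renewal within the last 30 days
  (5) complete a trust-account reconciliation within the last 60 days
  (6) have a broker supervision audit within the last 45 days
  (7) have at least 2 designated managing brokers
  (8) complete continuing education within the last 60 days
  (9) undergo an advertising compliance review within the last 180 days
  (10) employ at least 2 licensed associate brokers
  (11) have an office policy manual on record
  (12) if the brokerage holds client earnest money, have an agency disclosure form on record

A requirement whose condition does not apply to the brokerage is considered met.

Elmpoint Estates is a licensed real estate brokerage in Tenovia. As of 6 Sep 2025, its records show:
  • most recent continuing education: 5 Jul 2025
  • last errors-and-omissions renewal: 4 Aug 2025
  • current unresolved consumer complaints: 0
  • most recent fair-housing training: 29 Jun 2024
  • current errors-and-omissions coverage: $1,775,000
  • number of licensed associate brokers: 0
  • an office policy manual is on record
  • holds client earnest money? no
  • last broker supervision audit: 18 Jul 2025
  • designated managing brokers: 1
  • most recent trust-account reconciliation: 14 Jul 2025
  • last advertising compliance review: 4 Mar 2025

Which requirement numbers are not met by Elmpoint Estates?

1. unresolved consumer complaints 0 ≤ 0 → met
2. errors-and-omissions coverage $1,775,000 < $1,975,000 → not met
3. fair-housing training 434 days ago vs limit 365 → not met
4. errors-and-omissions renewal 33 days ago vs limit 30 → not met
5. trust-account reconciliation 54 days ago vs limit 60 → met
6. broker supervision audit 50 days ago vs limit 45 → not met
7. designated managing brokers 1 < 2 → not met
8. continuing education 63 days ago vs limit 60 → not met
9. advertising compliance review 186 days ago vs limit 180 → not met
10. licensed associate brokers 0 < 2 → not met
11. office policy manual present → met
12. condition 'holds client earnest money' does not hold → requirement n/a → met
Not met: 2, 3, 4, 6, 7, 8, 9, 10

2, 3, 4, 6, 7, 8, 9, 10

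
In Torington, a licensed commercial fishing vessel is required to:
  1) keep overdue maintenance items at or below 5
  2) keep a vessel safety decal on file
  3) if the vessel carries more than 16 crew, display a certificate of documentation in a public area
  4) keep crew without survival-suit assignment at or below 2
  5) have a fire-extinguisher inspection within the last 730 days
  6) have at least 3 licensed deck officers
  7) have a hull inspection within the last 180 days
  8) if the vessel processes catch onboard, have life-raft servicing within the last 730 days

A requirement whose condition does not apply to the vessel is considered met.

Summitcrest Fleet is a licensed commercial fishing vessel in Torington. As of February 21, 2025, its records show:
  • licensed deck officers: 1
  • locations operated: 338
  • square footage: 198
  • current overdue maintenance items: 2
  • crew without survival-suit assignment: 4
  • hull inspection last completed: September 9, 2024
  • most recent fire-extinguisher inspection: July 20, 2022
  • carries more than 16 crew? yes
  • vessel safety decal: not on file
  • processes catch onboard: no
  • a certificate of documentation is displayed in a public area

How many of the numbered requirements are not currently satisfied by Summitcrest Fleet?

4

1. overdue maintenance items 2 ≤ 5 → met
2. vessel safety decal absent → not met
3. condition 'carries more than 16 crew' holds; certificate of documentation present → met
4. crew without survival-suit assignment 4 > 2 → not met
5. fire-extinguisher inspection 947 days ago vs limit 730 → not met
6. licensed deck officers 1 < 3 → not met
7. hull inspection 165 days ago vs limit 180 → met
8. condition 'processes catch onboard' does not hold → requirement n/a → met
Not met: 4 of 8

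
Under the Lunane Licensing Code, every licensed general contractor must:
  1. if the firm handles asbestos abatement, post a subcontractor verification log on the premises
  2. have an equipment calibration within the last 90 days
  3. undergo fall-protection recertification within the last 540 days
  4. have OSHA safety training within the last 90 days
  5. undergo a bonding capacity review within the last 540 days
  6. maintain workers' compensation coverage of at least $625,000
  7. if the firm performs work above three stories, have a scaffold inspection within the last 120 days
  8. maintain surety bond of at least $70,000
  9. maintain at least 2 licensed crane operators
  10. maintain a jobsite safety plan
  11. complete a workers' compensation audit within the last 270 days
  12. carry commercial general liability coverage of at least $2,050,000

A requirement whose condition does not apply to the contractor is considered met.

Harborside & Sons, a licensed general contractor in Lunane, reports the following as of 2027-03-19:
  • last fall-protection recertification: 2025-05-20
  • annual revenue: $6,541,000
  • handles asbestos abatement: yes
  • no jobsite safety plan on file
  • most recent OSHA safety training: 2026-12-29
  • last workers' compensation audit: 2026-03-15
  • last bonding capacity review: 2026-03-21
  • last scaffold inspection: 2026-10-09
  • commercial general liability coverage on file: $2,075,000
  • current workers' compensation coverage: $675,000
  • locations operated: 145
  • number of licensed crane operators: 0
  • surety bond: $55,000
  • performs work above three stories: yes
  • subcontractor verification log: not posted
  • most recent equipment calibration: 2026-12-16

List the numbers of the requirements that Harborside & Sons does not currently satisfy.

1, 2, 3, 7, 8, 9, 10, 11

1. condition 'handles asbestos abatement' holds; subcontractor verification log absent → not met
2. equipment calibration 93 days ago vs limit 90 → not met
3. fall-protection recertification 668 days ago vs limit 540 → not met
4. OSHA safety training 80 days ago vs limit 90 → met
5. bonding capacity review 363 days ago vs limit 540 → met
6. workers' compensation coverage $675,000 ≥ $625,000 → met
7. condition 'performs work above three stories' holds; scaffold inspection 161 days ago vs limit 120 → not met
8. surety bond $55,000 < $70,000 → not met
9. licensed crane operators 0 < 2 → not met
10. jobsite safety plan absent → not met
11. workers' compensation audit 369 days ago vs limit 270 → not met
12. commercial general liability coverage $2,075,000 ≥ $2,050,000 → met
Not met: 1, 2, 3, 7, 8, 9, 10, 11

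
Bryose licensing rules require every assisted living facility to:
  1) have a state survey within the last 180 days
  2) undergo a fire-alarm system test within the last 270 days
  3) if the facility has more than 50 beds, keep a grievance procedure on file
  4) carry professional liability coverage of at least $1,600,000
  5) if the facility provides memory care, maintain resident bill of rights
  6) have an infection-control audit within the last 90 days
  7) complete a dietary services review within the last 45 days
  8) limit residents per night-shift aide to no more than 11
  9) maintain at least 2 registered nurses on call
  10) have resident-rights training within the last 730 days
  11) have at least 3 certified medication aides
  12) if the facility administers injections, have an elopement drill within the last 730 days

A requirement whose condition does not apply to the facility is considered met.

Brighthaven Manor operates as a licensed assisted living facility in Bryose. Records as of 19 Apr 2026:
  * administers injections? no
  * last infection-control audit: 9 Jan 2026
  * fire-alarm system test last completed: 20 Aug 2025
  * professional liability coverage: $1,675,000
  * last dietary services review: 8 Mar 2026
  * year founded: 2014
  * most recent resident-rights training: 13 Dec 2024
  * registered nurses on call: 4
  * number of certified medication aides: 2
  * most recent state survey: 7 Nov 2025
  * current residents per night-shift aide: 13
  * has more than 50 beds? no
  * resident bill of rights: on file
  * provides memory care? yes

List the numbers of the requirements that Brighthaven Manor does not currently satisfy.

1. state survey 163 days ago vs limit 180 → met
2. fire-alarm system test 242 days ago vs limit 270 → met
3. condition 'has more than 50 beds' does not hold → requirement n/a → met
4. professional liability coverage $1,675,000 ≥ $1,600,000 → met
5. condition 'provides memory care' holds; resident bill of rights present → met
6. infection-control audit 100 days ago vs limit 90 → not met
7. dietary services review 42 days ago vs limit 45 → met
8. residents per night-shift aide 13 > 11 → not met
9. registered nurses on call 4 ≥ 2 → met
10. resident-rights training 492 days ago vs limit 730 → met
11. certified medication aides 2 < 3 → not met
12. condition 'administers injections' does not hold → requirement n/a → met
Not met: 6, 8, 11

6, 8, 11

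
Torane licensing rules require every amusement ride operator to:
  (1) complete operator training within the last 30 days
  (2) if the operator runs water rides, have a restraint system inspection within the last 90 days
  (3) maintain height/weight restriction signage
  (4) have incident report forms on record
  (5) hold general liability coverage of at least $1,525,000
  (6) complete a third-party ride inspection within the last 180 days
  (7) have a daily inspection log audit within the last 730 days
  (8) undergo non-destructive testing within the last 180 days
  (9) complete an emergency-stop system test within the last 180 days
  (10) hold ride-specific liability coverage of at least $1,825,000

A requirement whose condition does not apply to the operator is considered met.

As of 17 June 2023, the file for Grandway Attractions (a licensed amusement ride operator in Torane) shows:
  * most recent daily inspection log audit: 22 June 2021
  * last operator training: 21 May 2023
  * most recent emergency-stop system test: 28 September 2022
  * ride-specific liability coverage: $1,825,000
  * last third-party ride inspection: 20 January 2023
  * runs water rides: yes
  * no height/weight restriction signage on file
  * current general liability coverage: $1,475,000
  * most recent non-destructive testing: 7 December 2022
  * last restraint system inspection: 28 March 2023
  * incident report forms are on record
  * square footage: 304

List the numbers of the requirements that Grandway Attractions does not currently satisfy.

1. operator training 27 days ago vs limit 30 → met
2. condition 'runs water rides' holds; restraint system inspection 81 days ago vs limit 90 → met
3. height/weight restriction signage absent → not met
4. incident report forms present → met
5. general liability coverage $1,475,000 < $1,525,000 → not met
6. third-party ride inspection 148 days ago vs limit 180 → met
7. daily inspection log audit 725 days ago vs limit 730 → met
8. non-destructive testing 192 days ago vs limit 180 → not met
9. emergency-stop system test 262 days ago vs limit 180 → not met
10. ride-specific liability coverage $1,825,000 ≥ $1,825,000 → met
Not met: 3, 5, 8, 9

3, 5, 8, 9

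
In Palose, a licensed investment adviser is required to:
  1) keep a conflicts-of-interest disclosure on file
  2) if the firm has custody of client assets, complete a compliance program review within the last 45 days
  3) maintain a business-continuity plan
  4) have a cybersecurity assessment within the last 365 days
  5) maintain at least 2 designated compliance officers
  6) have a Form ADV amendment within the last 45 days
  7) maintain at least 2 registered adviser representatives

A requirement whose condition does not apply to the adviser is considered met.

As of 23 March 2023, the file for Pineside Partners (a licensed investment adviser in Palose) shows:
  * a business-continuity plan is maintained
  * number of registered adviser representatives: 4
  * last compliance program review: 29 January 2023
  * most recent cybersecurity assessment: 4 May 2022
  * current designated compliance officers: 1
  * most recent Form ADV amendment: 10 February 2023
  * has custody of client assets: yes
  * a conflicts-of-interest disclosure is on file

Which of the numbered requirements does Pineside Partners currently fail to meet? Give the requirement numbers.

1. conflicts-of-interest disclosure present → met
2. condition 'has custody of client assets' holds; compliance program review 53 days ago vs limit 45 → not met
3. business-continuity plan present → met
4. cybersecurity assessment 323 days ago vs limit 365 → met
5. designated compliance officers 1 < 2 → not met
6. Form ADV amendment 41 days ago vs limit 45 → met
7. registered adviser representatives 4 ≥ 2 → met
Not met: 2, 5

2, 5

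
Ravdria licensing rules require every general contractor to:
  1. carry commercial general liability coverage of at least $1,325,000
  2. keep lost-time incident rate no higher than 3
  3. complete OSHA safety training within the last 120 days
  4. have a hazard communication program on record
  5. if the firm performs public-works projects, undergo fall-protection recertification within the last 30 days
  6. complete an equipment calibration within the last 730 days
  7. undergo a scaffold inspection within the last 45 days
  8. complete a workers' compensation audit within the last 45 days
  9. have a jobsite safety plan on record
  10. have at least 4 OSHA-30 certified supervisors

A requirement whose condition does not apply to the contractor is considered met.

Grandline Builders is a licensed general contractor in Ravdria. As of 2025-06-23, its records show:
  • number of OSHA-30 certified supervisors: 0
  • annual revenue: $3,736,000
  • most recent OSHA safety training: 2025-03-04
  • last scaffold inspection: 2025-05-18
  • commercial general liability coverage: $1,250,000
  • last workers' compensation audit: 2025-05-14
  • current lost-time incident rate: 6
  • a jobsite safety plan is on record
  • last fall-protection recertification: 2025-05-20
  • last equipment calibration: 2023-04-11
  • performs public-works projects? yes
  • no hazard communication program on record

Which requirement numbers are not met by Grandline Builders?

1, 2, 4, 5, 6, 10

1. commercial general liability coverage $1,250,000 < $1,325,000 → not met
2. lost-time incident rate 6 > 3 → not met
3. OSHA safety training 111 days ago vs limit 120 → met
4. hazard communication program absent → not met
5. condition 'performs public-works projects' holds; fall-protection recertification 34 days ago vs limit 30 → not met
6. equipment calibration 804 days ago vs limit 730 → not met
7. scaffold inspection 36 days ago vs limit 45 → met
8. workers' compensation audit 40 days ago vs limit 45 → met
9. jobsite safety plan present → met
10. OSHA-30 certified supervisors 0 < 4 → not met
Not met: 1, 2, 4, 5, 6, 10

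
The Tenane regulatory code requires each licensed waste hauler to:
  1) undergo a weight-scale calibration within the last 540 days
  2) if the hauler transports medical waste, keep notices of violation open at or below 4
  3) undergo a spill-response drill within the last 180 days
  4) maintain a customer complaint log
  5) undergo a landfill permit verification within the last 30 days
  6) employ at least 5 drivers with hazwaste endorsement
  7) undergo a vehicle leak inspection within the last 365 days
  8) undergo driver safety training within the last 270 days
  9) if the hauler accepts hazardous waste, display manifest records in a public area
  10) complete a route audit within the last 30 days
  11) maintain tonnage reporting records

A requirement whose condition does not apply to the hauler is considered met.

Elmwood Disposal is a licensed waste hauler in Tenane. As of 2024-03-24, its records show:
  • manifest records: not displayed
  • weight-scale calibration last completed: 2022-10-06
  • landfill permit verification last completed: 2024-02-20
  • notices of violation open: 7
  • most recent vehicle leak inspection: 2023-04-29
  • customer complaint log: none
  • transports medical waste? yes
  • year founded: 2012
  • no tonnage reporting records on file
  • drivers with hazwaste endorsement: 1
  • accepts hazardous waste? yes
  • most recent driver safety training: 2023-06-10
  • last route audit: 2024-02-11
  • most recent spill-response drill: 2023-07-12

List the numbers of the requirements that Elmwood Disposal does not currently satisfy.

2, 3, 4, 5, 6, 8, 9, 10, 11

1. weight-scale calibration 535 days ago vs limit 540 → met
2. condition 'transports medical waste' holds; notices of violation open 7 > 4 → not met
3. spill-response drill 256 days ago vs limit 180 → not met
4. customer complaint log absent → not met
5. landfill permit verification 33 days ago vs limit 30 → not met
6. drivers with hazwaste endorsement 1 < 5 → not met
7. vehicle leak inspection 330 days ago vs limit 365 → met
8. driver safety training 288 days ago vs limit 270 → not met
9. condition 'accepts hazardous waste' holds; manifest records absent → not met
10. route audit 42 days ago vs limit 30 → not met
11. tonnage reporting records absent → not met
Not met: 2, 3, 4, 5, 6, 8, 9, 10, 11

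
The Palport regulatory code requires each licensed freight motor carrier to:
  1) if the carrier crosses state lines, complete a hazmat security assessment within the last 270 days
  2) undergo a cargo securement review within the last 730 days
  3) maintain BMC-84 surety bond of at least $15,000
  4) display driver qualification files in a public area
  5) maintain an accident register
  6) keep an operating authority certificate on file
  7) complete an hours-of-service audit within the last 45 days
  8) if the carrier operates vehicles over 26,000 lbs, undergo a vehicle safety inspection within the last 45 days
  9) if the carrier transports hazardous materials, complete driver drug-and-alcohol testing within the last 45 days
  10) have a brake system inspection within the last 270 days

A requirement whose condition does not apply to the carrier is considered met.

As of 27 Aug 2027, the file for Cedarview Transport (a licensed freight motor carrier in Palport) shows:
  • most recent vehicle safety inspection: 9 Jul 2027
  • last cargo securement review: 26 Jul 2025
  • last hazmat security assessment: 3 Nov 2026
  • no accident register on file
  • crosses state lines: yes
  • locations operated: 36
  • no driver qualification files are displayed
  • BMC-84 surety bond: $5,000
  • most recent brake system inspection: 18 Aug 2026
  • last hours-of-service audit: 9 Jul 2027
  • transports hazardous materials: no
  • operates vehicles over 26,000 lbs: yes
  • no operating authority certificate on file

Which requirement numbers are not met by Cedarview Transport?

1. condition 'crosses state lines' holds; hazmat security assessment 297 days ago vs limit 270 → not met
2. cargo securement review 762 days ago vs limit 730 → not met
3. BMC-84 surety bond $5,000 < $15,000 → not met
4. driver qualification files absent → not met
5. accident register absent → not met
6. operating authority certificate absent → not met
7. hours-of-service audit 49 days ago vs limit 45 → not met
8. condition 'operates vehicles over 26,000 lbs' holds; vehicle safety inspection 49 days ago vs limit 45 → not met
9. condition 'transports hazardous materials' does not hold → requirement n/a → met
10. brake system inspection 374 days ago vs limit 270 → not met
Not met: 1, 2, 3, 4, 5, 6, 7, 8, 10

1, 2, 3, 4, 5, 6, 7, 8, 10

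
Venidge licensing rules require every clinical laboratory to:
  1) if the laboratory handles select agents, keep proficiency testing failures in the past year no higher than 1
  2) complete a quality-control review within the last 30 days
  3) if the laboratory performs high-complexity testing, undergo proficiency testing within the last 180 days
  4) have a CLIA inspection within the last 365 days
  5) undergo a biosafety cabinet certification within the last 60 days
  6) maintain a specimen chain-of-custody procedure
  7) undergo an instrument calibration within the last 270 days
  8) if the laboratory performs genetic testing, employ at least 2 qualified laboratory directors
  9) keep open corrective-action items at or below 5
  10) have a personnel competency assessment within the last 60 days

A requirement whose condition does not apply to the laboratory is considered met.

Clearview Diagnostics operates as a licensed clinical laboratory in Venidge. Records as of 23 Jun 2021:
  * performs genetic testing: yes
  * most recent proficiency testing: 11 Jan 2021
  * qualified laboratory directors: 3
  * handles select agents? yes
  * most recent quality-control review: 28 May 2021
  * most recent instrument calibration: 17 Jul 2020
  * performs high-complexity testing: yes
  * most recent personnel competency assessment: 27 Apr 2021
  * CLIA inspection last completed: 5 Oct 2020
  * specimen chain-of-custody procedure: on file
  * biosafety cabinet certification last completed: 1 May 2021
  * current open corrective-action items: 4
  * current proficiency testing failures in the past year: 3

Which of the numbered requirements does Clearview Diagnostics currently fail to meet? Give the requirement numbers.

1, 7

1. condition 'handles select agents' holds; proficiency testing failures in the past year 3 > 1 → not met
2. quality-control review 26 days ago vs limit 30 → met
3. condition 'performs high-complexity testing' holds; proficiency testing 163 days ago vs limit 180 → met
4. CLIA inspection 261 days ago vs limit 365 → met
5. biosafety cabinet certification 53 days ago vs limit 60 → met
6. specimen chain-of-custody procedure present → met
7. instrument calibration 341 days ago vs limit 270 → not met
8. condition 'performs genetic testing' holds; qualified laboratory directors 3 ≥ 2 → met
9. open corrective-action items 4 ≤ 5 → met
10. personnel competency assessment 57 days ago vs limit 60 → met
Not met: 1, 7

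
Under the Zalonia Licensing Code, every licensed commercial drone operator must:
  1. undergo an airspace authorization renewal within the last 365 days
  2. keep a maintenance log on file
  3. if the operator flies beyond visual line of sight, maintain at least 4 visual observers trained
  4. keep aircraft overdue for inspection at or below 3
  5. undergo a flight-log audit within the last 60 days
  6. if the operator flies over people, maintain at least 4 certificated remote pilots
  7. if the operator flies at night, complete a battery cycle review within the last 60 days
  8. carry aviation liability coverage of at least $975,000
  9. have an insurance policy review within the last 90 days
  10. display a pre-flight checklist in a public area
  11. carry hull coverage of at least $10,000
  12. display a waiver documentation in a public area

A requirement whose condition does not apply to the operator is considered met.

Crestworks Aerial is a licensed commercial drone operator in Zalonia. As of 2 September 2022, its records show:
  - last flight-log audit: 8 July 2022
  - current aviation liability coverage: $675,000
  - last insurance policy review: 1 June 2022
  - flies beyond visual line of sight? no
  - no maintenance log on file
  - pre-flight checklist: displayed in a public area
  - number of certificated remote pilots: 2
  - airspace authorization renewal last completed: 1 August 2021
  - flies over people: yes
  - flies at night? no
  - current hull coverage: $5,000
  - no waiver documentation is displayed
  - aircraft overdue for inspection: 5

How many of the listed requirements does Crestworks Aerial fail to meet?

8

1. airspace authorization renewal 397 days ago vs limit 365 → not met
2. maintenance log absent → not met
3. condition 'flies beyond visual line of sight' does not hold → requirement n/a → met
4. aircraft overdue for inspection 5 > 3 → not met
5. flight-log audit 56 days ago vs limit 60 → met
6. condition 'flies over people' holds; certificated remote pilots 2 < 4 → not met
7. condition 'flies at night' does not hold → requirement n/a → met
8. aviation liability coverage $675,000 < $975,000 → not met
9. insurance policy review 93 days ago vs limit 90 → not met
10. pre-flight checklist present → met
11. hull coverage $5,000 < $10,000 → not met
12. waiver documentation absent → not met
Not met: 8 of 12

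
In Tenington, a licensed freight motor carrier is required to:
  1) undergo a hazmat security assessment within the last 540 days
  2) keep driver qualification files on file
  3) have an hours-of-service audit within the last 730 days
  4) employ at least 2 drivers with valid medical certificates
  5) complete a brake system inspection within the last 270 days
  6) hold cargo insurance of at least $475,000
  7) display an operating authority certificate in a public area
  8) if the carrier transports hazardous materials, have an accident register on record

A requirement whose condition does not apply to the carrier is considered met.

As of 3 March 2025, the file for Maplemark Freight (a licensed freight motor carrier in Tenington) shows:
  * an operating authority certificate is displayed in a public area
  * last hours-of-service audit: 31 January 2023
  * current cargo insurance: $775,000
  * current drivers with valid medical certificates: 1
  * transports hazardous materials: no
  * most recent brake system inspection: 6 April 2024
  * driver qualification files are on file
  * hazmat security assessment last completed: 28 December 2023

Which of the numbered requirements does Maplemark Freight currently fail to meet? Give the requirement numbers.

1. hazmat security assessment 431 days ago vs limit 540 → met
2. driver qualification files present → met
3. hours-of-service audit 762 days ago vs limit 730 → not met
4. drivers with valid medical certificates 1 < 2 → not met
5. brake system inspection 331 days ago vs limit 270 → not met
6. cargo insurance $775,000 ≥ $475,000 → met
7. operating authority certificate present → met
8. condition 'transports hazardous materials' does not hold → requirement n/a → met
Not met: 3, 4, 5

3, 4, 5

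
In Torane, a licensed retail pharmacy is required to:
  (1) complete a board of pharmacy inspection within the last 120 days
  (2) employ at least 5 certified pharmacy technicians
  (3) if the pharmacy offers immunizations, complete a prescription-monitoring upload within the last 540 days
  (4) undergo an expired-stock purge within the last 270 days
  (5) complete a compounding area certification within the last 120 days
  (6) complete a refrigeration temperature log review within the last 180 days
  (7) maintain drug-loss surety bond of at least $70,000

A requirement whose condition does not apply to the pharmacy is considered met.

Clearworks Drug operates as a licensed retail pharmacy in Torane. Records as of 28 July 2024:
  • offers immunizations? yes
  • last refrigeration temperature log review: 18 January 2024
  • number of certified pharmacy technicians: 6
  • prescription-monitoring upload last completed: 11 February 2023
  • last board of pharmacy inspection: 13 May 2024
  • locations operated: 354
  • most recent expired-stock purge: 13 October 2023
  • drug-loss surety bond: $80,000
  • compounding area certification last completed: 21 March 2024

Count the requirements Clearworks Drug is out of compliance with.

3

1. board of pharmacy inspection 76 days ago vs limit 120 → met
2. certified pharmacy technicians 6 ≥ 5 → met
3. condition 'offers immunizations' holds; prescription-monitoring upload 533 days ago vs limit 540 → met
4. expired-stock purge 289 days ago vs limit 270 → not met
5. compounding area certification 129 days ago vs limit 120 → not met
6. refrigeration temperature log review 192 days ago vs limit 180 → not met
7. drug-loss surety bond $80,000 ≥ $70,000 → met
Not met: 3 of 7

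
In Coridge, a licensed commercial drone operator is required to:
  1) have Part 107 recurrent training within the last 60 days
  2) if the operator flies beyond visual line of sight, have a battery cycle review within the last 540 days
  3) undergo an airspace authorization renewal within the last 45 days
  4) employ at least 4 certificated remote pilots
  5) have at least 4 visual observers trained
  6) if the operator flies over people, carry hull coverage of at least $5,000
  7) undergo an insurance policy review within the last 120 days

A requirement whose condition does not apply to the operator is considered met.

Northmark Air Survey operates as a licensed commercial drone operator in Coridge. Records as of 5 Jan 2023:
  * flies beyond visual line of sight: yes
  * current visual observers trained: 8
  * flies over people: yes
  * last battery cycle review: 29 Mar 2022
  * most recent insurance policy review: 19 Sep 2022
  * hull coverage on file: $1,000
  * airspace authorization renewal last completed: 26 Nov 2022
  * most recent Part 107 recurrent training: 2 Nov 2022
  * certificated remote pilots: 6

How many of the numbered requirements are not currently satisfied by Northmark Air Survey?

2

1. Part 107 recurrent training 64 days ago vs limit 60 → not met
2. condition 'flies beyond visual line of sight' holds; battery cycle review 282 days ago vs limit 540 → met
3. airspace authorization renewal 40 days ago vs limit 45 → met
4. certificated remote pilots 6 ≥ 4 → met
5. visual observers trained 8 ≥ 4 → met
6. condition 'flies over people' holds; hull coverage $1,000 < $5,000 → not met
7. insurance policy review 108 days ago vs limit 120 → met
Not met: 2 of 7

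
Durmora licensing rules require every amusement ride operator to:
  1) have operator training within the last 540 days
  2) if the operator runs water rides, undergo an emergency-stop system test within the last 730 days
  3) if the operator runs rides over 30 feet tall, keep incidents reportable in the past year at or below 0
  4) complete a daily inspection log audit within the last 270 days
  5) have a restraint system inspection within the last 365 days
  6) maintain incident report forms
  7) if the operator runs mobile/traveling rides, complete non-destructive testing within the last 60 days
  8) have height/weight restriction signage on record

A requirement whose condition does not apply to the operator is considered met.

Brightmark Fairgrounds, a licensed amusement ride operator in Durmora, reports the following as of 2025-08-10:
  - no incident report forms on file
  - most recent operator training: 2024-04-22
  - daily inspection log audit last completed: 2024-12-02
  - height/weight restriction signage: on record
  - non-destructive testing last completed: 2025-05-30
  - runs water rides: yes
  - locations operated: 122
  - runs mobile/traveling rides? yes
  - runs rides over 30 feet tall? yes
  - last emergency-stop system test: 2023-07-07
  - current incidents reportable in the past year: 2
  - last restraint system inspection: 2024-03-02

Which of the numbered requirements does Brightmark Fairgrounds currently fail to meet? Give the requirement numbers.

2, 3, 5, 6, 7

1. operator training 475 days ago vs limit 540 → met
2. condition 'runs water rides' holds; emergency-stop system test 765 days ago vs limit 730 → not met
3. condition 'runs rides over 30 feet tall' holds; incidents reportable in the past year 2 > 0 → not met
4. daily inspection log audit 251 days ago vs limit 270 → met
5. restraint system inspection 526 days ago vs limit 365 → not met
6. incident report forms absent → not met
7. condition 'runs mobile/traveling rides' holds; non-destructive testing 72 days ago vs limit 60 → not met
8. height/weight restriction signage present → met
Not met: 2, 3, 5, 6, 7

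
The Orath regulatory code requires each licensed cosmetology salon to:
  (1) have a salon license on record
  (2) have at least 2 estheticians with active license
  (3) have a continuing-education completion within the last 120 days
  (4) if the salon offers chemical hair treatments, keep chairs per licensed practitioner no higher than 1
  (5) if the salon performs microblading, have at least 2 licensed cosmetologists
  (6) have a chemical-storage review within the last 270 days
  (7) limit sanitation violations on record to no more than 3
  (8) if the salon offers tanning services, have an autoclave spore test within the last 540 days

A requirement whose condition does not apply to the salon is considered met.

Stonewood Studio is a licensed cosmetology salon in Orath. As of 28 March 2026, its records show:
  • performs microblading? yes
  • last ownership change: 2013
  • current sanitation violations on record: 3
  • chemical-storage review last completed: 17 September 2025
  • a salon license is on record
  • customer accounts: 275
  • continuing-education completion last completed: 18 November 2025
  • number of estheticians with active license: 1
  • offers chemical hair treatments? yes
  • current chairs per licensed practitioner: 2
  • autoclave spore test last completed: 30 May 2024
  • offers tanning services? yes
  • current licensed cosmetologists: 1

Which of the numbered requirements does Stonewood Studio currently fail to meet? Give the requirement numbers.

2, 3, 4, 5, 8

1. salon license present → met
2. estheticians with active license 1 < 2 → not met
3. continuing-education completion 130 days ago vs limit 120 → not met
4. condition 'offers chemical hair treatments' holds; chairs per licensed practitioner 2 > 1 → not met
5. condition 'performs microblading' holds; licensed cosmetologists 1 < 2 → not met
6. chemical-storage review 192 days ago vs limit 270 → met
7. sanitation violations on record 3 ≤ 3 → met
8. condition 'offers tanning services' holds; autoclave spore test 667 days ago vs limit 540 → not met
Not met: 2, 3, 4, 5, 8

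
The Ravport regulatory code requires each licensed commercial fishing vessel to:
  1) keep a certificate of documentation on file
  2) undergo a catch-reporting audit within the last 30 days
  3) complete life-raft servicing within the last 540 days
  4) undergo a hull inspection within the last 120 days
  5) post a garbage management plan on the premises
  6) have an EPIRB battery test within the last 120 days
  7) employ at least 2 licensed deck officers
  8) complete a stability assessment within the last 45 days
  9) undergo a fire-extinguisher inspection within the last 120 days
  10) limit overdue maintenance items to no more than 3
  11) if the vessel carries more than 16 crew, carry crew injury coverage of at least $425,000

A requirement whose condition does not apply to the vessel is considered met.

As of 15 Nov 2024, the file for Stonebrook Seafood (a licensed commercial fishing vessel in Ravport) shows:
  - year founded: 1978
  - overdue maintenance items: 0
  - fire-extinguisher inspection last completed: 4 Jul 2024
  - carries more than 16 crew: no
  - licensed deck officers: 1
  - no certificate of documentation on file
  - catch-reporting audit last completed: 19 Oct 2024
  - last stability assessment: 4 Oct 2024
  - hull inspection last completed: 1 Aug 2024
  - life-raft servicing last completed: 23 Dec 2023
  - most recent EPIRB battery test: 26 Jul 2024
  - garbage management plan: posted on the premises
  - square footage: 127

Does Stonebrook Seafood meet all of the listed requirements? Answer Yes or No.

No

1. certificate of documentation absent → not met
2. catch-reporting audit 27 days ago vs limit 30 → met
3. life-raft servicing 328 days ago vs limit 540 → met
4. hull inspection 106 days ago vs limit 120 → met
5. garbage management plan present → met
6. EPIRB battery test 112 days ago vs limit 120 → met
7. licensed deck officers 1 < 2 → not met
8. stability assessment 42 days ago vs limit 45 → met
9. fire-extinguisher inspection 134 days ago vs limit 120 → not met
10. overdue maintenance items 0 ≤ 3 → met
11. condition 'carries more than 16 crew' does not hold → requirement n/a → met
Not met: 1, 7, 9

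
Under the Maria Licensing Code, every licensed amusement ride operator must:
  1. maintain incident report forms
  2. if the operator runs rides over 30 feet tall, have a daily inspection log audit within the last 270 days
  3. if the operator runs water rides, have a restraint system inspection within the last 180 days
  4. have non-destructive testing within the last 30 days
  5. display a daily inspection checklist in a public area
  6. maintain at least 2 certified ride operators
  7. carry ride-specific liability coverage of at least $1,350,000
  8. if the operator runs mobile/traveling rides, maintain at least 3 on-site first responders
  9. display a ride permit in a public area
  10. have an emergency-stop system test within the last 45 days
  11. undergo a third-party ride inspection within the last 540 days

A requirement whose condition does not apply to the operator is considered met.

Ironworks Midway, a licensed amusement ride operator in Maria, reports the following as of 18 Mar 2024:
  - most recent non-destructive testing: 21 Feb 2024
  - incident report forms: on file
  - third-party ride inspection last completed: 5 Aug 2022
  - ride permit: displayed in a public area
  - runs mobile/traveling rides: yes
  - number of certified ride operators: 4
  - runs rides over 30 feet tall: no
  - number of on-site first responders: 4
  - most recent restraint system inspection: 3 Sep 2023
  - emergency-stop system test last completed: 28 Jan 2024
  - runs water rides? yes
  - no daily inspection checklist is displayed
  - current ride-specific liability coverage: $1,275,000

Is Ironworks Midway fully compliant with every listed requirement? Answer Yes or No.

1. incident report forms present → met
2. condition 'runs rides over 30 feet tall' does not hold → requirement n/a → met
3. condition 'runs water rides' holds; restraint system inspection 197 days ago vs limit 180 → not met
4. non-destructive testing 26 days ago vs limit 30 → met
5. daily inspection checklist absent → not met
6. certified ride operators 4 ≥ 2 → met
7. ride-specific liability coverage $1,275,000 < $1,350,000 → not met
8. condition 'runs mobile/traveling rides' holds; on-site first responders 4 ≥ 3 → met
9. ride permit present → met
10. emergency-stop system test 50 days ago vs limit 45 → not met
11. third-party ride inspection 591 days ago vs limit 540 → not met
Not met: 3, 5, 7, 10, 11

No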